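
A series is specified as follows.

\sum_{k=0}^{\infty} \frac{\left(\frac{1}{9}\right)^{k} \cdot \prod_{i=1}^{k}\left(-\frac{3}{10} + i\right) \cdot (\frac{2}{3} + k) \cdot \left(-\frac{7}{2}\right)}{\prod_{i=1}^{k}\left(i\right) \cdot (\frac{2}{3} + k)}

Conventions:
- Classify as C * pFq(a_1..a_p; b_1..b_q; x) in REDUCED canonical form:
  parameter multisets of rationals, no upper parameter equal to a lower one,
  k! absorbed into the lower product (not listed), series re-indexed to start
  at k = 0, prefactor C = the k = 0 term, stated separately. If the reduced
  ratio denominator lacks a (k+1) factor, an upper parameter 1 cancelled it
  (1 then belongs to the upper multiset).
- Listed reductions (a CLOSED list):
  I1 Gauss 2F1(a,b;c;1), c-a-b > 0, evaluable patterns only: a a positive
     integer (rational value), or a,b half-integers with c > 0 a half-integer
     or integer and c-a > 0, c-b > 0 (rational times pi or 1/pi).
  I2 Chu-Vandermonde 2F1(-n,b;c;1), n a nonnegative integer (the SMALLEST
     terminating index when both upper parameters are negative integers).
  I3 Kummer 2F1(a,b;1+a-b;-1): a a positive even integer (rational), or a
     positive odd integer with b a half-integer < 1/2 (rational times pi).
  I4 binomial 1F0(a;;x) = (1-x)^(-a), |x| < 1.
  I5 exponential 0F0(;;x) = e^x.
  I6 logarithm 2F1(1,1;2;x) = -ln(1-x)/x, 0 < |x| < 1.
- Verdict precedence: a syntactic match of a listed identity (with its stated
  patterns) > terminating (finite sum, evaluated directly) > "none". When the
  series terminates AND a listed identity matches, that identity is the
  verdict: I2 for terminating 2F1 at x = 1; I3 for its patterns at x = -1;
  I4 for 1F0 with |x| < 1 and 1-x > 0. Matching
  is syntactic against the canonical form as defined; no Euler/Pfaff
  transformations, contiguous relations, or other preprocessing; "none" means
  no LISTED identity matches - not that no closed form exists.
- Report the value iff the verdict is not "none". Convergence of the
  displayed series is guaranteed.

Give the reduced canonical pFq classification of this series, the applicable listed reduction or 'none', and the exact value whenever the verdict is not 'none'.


Prefactor -\frac{7}{2}, argument \frac{1}{9}: 1F0 with upper {\frac{7}{10}} over lower {-}. Verdict: the binomial series (I4) matches (the 1F0 binomial series: exponent -7/10, x = \frac{1}{9}). Value: \left(-\frac{7}{2}\right) \cdot \left(\frac{8}{9}\right)^{-\frac{7}{10}}.

Key step: t_0 = -\frac{7}{2} here, and striking the common factor k + 2/3 reduces the term (prefactor -7/2).
Consecutive-term ratio: r(k) = \frac{1}{9} * (k+\frac{7}{10}) / [(k+1)] ; factor over Q: parameters, x = \frac{1}{9}, and C = -\frac{7}{2}.


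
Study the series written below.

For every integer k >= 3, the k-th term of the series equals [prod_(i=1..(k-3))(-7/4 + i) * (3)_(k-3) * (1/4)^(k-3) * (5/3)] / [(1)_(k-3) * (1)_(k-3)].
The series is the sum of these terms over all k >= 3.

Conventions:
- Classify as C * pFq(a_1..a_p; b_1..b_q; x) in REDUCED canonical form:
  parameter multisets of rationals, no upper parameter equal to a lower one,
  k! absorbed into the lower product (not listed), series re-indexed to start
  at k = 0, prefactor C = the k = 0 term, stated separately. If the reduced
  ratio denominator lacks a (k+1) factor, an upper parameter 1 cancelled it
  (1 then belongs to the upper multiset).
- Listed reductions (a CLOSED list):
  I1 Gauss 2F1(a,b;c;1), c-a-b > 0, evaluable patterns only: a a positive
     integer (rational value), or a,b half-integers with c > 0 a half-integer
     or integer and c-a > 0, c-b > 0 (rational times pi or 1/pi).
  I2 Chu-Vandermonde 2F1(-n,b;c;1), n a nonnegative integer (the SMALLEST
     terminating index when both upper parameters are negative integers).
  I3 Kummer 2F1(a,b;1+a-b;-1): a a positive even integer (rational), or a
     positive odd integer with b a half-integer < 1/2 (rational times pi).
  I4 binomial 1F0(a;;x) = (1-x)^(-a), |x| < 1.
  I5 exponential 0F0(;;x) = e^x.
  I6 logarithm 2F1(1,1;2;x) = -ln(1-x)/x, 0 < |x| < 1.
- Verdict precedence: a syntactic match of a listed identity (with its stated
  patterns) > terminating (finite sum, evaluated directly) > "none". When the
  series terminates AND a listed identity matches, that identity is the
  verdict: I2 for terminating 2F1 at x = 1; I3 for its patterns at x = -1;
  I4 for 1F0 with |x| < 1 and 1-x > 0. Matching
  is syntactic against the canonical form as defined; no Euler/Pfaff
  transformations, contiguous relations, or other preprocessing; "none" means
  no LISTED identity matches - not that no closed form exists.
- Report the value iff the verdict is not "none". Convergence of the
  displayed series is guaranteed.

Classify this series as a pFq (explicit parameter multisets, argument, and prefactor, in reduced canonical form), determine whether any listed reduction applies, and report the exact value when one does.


Prefactor 5/3, argument 1/4: 2F1 with upper {-3/4, 3} over lower {1}. Verdict: none. Every listed pattern misses the 2F1 form at 1/4, upper {-3/4, 3}.

The tell: x = (1/4) and (1)_k (C = 5/3, x = 1/4) is k! itself.
Step ratio: r(k) = (1/4) * (k-3/4) (k+3) / [(k+1) (k+1)] - poly over poly, x = (1/4) from leading terms; C = 5/3 at k = 0.


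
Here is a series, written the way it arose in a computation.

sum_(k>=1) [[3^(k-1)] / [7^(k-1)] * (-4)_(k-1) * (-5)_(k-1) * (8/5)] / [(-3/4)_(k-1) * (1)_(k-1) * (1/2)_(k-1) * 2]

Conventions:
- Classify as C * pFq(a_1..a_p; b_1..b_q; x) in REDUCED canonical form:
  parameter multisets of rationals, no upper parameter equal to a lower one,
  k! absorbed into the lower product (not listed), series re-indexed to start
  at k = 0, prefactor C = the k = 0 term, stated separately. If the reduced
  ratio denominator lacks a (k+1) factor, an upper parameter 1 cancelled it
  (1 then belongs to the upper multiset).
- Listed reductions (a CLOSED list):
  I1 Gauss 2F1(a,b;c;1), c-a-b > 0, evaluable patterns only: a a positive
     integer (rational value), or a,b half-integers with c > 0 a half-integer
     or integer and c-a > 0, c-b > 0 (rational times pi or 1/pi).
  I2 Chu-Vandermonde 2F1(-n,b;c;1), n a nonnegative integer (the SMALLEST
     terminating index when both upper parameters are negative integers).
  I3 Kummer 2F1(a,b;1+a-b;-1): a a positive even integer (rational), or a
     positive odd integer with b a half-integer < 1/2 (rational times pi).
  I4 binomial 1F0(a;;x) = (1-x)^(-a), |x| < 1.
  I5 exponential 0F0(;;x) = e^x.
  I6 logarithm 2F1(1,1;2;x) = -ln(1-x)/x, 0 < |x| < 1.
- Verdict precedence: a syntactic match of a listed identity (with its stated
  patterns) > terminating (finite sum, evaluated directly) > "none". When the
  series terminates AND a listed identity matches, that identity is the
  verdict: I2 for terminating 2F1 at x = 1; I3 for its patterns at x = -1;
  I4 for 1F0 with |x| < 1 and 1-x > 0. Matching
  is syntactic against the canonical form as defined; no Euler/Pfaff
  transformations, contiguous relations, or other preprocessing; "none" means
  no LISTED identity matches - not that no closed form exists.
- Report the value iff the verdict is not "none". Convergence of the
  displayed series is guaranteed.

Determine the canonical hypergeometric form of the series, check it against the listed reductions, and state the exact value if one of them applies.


Prefactor 4/5, argument 3/7: 2F2 with upper {-5, -4} over lower {-3/4, 1/2}. Verdict: terminating - no listed pattern fits, but -4 in the upper list cuts the series at k = 4; direct evaluation. Value: -74875764/420175.

Key step: with t_0 = 4/5, the two geometric factors (prefactor 4/5) combine into one argument.
Consecutive-term ratio: r(k) = (3/7) * (k-5) (k-4) / [(k-3/4) (k+1/2) (k+1)] - poly over poly, x = (3/7) from leading terms; C = 4/5 at k = 0.


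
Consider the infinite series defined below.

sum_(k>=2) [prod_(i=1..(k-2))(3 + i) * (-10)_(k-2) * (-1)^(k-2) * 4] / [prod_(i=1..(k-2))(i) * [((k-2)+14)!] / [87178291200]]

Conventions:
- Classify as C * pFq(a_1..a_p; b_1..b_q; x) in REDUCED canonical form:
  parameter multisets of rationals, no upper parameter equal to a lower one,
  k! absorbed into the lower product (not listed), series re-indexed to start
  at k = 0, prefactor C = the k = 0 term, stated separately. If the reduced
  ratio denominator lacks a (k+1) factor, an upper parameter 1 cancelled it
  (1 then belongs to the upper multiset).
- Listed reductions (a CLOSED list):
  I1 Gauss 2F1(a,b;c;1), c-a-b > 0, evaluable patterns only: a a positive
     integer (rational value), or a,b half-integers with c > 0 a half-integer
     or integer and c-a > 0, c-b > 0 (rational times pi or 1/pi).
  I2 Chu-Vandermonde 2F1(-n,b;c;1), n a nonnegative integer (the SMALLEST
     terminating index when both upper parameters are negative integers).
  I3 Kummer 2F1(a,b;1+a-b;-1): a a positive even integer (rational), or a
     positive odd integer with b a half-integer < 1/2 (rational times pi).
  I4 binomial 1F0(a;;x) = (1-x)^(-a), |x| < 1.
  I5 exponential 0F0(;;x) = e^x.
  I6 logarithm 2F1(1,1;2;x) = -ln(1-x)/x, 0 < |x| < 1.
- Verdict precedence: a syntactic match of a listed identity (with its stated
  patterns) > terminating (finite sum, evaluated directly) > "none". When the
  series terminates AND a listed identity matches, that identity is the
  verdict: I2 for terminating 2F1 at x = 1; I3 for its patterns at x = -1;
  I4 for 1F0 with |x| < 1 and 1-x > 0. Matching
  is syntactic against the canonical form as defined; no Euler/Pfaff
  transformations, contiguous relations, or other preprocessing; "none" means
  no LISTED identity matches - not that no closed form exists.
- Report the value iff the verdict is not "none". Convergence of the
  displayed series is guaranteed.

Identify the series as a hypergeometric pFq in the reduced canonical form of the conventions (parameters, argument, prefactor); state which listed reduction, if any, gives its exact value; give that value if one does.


This is 4 * 2F1(-10, 4; 15; -1) in reduced canonical form. Verdict: the Kummer evaluation I3 fires (x = -1; c = 15 equals 1+a-b for upper {-10, 4}: listed pattern). Sum: 182/3.

Key observation: t_0 being 4, the denominator's factorial ratio (C = 4) is a lower Pochhammer.
Step ratio: r(k) = (-1) * (k-10) (k+4) / [(k+15) (k+1)] - poly over poly, x = (-1) from leading terms; C = 4 at k = 0.


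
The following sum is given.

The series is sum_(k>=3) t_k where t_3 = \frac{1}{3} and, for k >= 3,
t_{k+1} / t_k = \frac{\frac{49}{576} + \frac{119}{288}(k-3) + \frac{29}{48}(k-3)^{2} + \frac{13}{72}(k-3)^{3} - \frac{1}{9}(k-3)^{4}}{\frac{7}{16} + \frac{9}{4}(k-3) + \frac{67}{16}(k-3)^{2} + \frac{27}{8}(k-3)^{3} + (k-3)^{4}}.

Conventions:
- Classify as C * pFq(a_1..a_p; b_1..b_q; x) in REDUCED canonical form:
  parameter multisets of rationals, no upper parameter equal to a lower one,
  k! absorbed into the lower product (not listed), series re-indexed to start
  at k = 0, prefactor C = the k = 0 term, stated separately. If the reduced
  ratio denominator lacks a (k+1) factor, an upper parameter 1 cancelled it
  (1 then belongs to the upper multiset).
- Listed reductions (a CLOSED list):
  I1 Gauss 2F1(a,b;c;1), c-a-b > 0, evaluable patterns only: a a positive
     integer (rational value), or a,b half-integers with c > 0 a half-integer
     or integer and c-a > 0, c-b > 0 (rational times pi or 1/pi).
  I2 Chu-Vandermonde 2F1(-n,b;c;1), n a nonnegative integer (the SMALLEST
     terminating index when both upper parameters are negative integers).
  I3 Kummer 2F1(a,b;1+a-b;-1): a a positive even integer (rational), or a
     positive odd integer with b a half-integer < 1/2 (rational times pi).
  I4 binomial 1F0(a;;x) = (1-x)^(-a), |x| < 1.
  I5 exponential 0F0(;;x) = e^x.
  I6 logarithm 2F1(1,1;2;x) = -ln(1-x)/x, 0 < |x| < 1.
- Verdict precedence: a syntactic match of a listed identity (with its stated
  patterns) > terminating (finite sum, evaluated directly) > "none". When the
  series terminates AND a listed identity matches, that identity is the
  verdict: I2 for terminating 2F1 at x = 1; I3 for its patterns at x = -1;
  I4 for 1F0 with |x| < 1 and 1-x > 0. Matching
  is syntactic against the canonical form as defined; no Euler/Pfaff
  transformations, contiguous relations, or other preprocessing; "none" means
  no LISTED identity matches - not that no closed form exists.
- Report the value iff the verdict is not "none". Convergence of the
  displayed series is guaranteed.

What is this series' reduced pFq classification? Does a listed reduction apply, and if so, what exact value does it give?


x = -\frac{1}{9} here; the reduced form reads 2F1, upper {-\frac{7}{2}, \frac{1}{2}}, lower {1}, C = \frac{1}{3}. Verdict: none - this 2F1 at x = -\frac{1}{9} matches no listed pattern, and upper {-\frac{7}{2}, \frac{1}{2}} holds no stopper.

First insight: t_0 = \frac{1}{3} here, and cancel k + 1/2 from the displayed ratio first; then prefactor 1/3.
Adjacent-term ratio: r(k) = -\frac{1}{9} * (k-\frac{7}{2}) (k+\frac{1}{2}) / [(k+1) (k+1)] - rational in k, leading ratio -\frac{1}{9}; with t_0 = \frac{1}{3}, classification follows.


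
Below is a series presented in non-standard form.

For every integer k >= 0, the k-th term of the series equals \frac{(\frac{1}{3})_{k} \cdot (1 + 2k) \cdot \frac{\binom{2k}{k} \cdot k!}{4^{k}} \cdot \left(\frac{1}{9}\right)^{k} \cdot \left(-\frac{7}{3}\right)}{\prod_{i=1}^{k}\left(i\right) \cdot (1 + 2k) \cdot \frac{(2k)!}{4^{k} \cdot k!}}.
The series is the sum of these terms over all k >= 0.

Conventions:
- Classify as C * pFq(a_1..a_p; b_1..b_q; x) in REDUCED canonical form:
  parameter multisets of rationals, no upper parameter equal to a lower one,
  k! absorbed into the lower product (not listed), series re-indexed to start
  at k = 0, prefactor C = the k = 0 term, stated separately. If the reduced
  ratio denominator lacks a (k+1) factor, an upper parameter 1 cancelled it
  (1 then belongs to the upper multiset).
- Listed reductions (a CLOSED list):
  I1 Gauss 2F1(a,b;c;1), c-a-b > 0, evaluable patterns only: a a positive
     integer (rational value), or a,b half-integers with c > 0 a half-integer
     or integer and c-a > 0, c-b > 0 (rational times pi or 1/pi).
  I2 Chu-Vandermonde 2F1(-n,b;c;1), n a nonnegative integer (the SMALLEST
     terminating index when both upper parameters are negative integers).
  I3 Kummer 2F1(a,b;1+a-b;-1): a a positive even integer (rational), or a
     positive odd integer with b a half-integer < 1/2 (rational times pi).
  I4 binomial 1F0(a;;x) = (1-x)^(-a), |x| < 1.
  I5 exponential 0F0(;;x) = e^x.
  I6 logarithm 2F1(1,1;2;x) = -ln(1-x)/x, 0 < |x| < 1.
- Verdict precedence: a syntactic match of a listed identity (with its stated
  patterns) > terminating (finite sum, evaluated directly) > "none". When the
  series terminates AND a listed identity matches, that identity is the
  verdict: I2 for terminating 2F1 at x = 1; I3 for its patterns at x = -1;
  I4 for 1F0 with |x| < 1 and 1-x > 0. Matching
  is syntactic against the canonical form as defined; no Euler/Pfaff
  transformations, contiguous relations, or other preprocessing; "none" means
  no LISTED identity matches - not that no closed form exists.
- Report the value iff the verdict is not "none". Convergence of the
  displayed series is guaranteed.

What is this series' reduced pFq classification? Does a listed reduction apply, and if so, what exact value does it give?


The series (x = \frac{1}{9}) is 1F0: upper {\frac{1}{3}}, lower {-}, prefactor -\frac{7}{3}. Verdict: the I4 binomial reduction applies (the 1F0 binomial series: exponent -1/3, x = \frac{1}{9}). Sum: \left(-\frac{7}{3}\right) \cdot \left(\frac{8}{9}\right)^{-\frac{1}{3}}.

Key step: t_0 = -\frac{7}{3} here, and the lower (2k+1) factor (C = -7/3) shifts a half-integer Pochhammer.
Consecutive-term ratio: r(k) = \frac{1}{9} * (k+\frac{1}{3}) / [(k+1)] ; factor over Q: parameters, x = \frac{1}{9}, and C = -\frac{7}{3}.


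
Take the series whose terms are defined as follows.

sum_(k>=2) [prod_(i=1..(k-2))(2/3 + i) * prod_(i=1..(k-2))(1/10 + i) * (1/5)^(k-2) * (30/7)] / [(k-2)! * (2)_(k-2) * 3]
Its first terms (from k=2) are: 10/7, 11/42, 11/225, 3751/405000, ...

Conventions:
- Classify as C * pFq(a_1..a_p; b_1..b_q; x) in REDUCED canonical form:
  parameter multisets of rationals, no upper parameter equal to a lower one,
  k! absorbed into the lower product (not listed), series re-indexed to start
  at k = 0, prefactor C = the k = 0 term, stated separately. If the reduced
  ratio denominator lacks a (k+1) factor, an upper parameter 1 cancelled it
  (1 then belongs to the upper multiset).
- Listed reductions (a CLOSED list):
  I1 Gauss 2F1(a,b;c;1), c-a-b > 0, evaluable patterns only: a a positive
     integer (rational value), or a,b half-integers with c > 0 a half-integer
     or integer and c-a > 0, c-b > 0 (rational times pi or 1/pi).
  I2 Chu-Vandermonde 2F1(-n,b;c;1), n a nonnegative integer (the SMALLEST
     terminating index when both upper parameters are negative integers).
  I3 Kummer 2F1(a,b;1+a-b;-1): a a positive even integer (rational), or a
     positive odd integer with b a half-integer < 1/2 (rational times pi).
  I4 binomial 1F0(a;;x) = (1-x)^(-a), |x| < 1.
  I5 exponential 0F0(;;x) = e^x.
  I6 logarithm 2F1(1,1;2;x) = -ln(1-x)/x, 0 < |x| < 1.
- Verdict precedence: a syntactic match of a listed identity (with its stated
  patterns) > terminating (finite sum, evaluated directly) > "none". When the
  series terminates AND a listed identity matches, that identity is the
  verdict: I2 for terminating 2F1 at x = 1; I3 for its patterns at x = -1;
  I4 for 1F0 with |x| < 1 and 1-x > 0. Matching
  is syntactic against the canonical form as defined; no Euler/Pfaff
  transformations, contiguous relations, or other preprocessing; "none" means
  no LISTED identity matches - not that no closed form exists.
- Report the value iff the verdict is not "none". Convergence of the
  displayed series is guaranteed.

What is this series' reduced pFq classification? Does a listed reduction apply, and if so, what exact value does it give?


This is 10/7 * 2F1(11/10, 5/3; 2; 1/5) in reduced canonical form. Verdict: none. A 2F1 with upper {11/10, 5/3} fits none of I1-I6 at x = 1/5; the sum runs forever.

The tell: t_0 being 10/7, the running product (prefactor 10/7) telescopes to a rising factorial.
Term ratio: r(k) = (1/5) * (k+11/10) (k+5/3) / [(k+2) (k+1)] - poly over poly, x = (1/5) from leading terms; C = 10/7 at k = 0.


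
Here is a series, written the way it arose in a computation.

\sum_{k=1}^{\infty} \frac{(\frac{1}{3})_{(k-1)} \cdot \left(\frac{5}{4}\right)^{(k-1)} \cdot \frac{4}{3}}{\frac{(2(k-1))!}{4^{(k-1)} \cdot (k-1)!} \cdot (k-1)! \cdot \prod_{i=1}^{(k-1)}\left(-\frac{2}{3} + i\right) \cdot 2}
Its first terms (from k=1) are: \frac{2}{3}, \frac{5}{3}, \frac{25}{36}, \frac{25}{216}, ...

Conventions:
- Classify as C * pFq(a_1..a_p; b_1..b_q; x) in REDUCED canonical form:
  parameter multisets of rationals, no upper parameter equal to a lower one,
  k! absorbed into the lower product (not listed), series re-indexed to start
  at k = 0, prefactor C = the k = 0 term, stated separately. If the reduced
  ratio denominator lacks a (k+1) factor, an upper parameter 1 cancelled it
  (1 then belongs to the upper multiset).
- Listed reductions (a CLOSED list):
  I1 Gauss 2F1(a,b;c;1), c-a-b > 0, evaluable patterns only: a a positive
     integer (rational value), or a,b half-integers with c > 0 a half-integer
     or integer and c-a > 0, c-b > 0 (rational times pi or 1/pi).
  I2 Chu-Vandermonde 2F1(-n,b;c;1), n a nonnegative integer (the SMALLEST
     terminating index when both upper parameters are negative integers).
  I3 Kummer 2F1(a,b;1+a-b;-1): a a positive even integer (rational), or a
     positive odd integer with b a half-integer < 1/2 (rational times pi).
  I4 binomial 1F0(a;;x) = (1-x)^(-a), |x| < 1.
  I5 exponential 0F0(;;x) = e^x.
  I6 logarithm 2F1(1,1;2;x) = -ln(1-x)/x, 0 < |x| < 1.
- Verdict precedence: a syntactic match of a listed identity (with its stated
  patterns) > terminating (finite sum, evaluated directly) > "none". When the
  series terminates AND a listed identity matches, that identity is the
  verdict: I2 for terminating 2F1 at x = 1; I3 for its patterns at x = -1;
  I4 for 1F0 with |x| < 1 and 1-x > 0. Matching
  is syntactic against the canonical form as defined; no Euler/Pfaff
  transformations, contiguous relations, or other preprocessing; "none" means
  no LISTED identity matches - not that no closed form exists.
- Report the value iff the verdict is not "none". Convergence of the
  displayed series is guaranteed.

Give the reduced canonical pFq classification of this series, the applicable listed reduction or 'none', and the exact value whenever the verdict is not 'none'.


This is \frac{2}{3} * 0F1(-; \frac{1}{2}; \frac{5}{4}) in reduced canonical form. Verdict: none. A 0F1 with upper {-} fits none of I1-I6 at x = \frac{5}{4}; the sum runs forever.

Key step: x = \frac{5}{4} and the lower running product (C = 2/3, x = 5/4) is a rising factorial.
Step ratio: r(k) = \frac{5}{4} * 1 / [(k+\frac{1}{2}) (k+1)] - rational; roots negated = parameters, x = \frac{5}{4}, C = \frac{2}{3}.


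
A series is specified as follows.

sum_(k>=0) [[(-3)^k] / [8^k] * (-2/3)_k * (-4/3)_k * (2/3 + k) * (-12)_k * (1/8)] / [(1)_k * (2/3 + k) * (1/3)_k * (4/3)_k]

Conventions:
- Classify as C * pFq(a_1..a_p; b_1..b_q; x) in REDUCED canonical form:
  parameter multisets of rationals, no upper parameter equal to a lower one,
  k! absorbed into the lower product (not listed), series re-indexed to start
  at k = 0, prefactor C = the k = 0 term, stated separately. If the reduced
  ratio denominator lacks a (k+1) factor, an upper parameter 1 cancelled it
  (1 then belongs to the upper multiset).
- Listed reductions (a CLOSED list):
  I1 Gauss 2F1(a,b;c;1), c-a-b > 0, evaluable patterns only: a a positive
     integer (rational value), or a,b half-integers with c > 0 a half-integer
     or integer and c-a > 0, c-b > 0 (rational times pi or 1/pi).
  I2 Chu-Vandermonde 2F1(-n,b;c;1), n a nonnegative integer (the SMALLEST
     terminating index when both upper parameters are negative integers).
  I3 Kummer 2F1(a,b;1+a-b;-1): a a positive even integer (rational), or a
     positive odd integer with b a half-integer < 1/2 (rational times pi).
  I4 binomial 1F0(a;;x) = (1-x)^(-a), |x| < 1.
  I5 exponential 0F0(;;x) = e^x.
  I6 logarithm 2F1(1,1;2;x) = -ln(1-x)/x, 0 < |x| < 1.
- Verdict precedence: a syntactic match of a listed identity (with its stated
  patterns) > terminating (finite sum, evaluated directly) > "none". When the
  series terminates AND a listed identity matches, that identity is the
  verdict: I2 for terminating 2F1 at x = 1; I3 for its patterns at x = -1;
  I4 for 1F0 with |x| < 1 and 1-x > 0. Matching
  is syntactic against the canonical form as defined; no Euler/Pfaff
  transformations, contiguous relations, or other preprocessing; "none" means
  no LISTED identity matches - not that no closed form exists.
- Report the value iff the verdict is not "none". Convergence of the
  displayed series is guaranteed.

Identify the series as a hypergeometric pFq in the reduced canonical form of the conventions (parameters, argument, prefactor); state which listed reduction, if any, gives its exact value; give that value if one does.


At argument -3/8: a 3F2 with upper {-12, -4/3, -2/3}, lower {1/3, 4/3}, scaled by C = 1/8. Verdict: terminating (-12 upstairs). 13 nonzero terms in all; added directly. Hence: 57212695766497187932034059/49671108812026819484057600.

First insight: with t_0 = 1/8, the two geometric factors (C = 1/8) combine into one argument.
Adjacent-term ratio: r(k) = (-3/8) * (k-12) (k-4/3) (k-2/3) / [(k+1/3) (k+4/3) (k+1)] - poly over poly, x = (-3/8) from leading terms; C = 1/8 at k = 0.


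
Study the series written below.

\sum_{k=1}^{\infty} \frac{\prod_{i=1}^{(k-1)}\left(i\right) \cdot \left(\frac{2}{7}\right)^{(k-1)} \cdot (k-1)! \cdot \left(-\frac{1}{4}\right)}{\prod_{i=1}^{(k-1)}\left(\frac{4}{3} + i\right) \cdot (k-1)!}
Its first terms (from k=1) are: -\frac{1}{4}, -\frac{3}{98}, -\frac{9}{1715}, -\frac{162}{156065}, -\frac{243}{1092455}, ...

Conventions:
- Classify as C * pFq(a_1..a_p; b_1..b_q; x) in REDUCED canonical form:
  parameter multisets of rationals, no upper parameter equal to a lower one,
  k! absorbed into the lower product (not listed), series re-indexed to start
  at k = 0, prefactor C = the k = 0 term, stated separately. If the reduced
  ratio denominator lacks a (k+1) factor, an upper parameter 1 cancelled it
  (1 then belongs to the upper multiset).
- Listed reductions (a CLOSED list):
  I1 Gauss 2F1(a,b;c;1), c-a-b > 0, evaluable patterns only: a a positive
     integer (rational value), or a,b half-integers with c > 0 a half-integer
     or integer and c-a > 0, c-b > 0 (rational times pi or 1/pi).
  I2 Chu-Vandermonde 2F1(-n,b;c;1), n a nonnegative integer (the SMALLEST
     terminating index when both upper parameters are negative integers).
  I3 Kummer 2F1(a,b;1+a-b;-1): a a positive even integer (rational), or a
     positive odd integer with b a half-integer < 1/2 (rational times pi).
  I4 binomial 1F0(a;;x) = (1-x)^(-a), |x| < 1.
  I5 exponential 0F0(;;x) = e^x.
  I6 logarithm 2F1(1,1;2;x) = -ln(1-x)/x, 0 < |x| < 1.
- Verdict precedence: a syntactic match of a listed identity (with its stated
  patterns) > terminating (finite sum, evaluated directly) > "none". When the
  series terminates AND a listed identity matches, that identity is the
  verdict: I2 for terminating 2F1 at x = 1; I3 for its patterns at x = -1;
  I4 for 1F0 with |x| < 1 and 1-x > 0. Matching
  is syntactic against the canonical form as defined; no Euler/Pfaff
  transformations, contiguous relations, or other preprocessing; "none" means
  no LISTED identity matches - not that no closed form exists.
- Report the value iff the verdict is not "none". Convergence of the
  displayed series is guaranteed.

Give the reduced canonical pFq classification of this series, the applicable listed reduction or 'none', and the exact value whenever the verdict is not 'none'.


At argument \frac{2}{7}: a 2F1 with upper {1, 1}, lower {\frac{7}{3}}, scaled by C = -\frac{1}{4}. Verdict: none - this 2F1 at x = \frac{2}{7} matches no listed pattern, and upper {1, 1} holds no stopper.

First insight: t_0 being -\frac{1}{4}, the running product (prefactor -1/4) telescopes to a rising factorial.
Step ratio: r(k) = \frac{2}{7} * (k+1) (k+1) / [(k+\frac{7}{3}) (k+1)] ; factor over Q: parameters, x = \frac{2}{7}, and C = -\frac{1}{4}.


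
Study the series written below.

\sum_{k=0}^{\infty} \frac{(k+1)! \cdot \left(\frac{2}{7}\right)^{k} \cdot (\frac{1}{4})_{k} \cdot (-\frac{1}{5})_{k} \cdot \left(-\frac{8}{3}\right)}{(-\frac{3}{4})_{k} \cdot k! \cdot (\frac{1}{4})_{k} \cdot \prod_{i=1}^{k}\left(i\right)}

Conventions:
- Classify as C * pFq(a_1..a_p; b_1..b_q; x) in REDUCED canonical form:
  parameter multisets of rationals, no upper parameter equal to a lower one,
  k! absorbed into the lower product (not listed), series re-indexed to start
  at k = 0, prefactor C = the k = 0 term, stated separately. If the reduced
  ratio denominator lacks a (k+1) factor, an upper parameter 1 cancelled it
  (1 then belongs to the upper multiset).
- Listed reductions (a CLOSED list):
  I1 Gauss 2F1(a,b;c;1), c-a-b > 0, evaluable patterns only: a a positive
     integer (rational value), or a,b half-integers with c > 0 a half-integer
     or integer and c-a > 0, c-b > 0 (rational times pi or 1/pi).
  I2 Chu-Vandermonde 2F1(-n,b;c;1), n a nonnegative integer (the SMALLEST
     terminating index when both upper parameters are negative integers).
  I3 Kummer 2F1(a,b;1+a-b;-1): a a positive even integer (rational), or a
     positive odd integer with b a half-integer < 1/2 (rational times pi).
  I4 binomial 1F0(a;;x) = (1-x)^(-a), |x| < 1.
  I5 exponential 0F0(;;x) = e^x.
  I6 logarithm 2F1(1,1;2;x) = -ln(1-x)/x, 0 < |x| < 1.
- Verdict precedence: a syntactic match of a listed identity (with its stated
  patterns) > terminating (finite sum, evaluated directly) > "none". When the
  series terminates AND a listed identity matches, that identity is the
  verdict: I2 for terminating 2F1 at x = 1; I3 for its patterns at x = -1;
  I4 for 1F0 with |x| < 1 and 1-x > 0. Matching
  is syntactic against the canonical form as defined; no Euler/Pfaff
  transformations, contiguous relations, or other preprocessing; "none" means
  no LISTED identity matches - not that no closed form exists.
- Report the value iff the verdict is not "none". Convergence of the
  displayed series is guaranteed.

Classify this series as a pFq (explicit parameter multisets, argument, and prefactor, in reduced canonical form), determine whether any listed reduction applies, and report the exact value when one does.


Classification (C = -\frac{8}{3}): 2F2 with upper {-\frac{1}{5}, 2}, lower {-\frac{3}{4}, 1}, argument x = \frac{2}{7}. Verdict: none. No listed pattern accepts 2F2(-\frac{1}{5}, 2; -\frac{3}{4}, 1; \frac{2}{7}).

The tell: with t_0 = -\frac{8}{3}, the product of the first k integers (C = -8/3) is k!.
Step ratio: r(k) = \frac{2}{7} * (k-\frac{1}{5}) (k+2) / [(k-\frac{3}{4}) (k+1) (k+1)] - rational in k. x = \frac{2}{7}; t_0 = -\frac{8}{3}; negate the roots.


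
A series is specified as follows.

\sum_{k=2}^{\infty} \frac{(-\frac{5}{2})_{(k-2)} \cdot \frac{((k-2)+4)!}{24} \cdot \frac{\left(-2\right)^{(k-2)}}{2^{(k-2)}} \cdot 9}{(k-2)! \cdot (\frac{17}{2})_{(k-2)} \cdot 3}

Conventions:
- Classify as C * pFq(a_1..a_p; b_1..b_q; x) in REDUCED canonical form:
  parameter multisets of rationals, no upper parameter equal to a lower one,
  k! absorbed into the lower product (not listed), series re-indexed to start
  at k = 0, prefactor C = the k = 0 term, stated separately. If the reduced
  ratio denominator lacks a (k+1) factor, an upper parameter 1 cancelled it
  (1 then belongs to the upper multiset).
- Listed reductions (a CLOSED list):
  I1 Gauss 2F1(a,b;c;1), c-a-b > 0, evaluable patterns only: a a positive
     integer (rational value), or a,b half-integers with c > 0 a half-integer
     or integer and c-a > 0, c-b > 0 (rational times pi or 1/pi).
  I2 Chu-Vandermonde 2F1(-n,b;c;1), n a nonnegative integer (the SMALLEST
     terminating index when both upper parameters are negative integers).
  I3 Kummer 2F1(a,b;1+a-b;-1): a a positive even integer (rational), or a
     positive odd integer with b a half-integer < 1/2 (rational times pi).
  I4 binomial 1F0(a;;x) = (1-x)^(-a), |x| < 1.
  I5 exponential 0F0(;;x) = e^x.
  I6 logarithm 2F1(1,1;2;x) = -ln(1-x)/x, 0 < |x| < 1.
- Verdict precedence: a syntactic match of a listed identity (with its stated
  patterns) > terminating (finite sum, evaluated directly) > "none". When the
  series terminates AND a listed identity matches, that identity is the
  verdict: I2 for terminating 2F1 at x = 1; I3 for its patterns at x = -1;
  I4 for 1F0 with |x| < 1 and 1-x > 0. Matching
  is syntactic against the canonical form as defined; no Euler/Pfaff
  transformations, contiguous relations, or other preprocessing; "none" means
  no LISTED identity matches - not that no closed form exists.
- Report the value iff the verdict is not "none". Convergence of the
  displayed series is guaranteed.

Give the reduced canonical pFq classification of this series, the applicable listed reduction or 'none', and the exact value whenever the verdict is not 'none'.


Structural cue: t_0 = 3 here, and the constant factors (C = 3) combine into one prefactor.
Ratio: r(k) = -1 * (k-\frac{5}{2}) (k+5) / [(k+\frac{17}{2}) (k+1)] - poly over poly, x = -1 from leading terms; C = 3 at k = 0.

The series (x = -1) is 2F1: upper {-\frac{5}{2}, 5}, lower {\frac{17}{2}}, prefactor 3. Verdict: this is Kummer (I3) (x = -1; c = \frac{17}{2} equals 1+a-b for upper {-\frac{5}{2}, 5}: listed pattern). Exact value: \frac{405405}{131072} \cdot \pi.


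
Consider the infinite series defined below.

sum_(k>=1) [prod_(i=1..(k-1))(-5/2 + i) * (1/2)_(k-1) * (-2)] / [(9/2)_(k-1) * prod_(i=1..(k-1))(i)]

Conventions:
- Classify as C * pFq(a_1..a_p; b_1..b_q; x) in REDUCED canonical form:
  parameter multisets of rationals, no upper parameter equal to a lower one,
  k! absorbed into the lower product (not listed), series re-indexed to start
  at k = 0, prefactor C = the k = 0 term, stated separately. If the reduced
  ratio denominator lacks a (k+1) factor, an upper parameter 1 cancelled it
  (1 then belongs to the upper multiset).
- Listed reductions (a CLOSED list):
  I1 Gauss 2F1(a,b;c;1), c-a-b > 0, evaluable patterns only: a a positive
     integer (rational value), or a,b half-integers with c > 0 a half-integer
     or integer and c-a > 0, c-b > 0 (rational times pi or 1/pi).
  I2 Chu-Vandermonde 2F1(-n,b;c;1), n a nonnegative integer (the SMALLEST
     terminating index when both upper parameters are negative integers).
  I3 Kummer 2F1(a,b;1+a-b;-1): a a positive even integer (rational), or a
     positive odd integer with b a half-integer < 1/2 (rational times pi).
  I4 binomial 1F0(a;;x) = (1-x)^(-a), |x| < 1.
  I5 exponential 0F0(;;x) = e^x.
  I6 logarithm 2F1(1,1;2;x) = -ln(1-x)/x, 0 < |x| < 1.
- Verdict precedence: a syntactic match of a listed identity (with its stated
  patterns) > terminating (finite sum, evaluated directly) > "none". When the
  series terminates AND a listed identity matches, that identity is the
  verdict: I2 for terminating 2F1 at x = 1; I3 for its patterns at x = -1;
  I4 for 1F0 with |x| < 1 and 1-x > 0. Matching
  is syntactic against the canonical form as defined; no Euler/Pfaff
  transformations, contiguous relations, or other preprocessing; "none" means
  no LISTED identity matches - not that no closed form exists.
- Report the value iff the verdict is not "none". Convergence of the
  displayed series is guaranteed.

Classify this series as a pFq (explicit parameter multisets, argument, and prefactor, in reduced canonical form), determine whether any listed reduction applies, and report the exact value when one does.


With C = -2: the canonical form is 2F1(-3/2, 1/2; 9/2; 1). Verdict: Gauss's theorem I1 (half-integer case) fires (x = 1; upper {-3/2, 1/2} half-integers, c = 9/2 in the evaluable pattern). Hence: (-2205/4096) * pi.

Key step: t_0 = -2 here, and the product of the first k integers (C = -2, x = 1) is k!.
Consecutive-term ratio: r(k) = 1 * (k-3/2) (k+1/2) / [(k+9/2) (k+1)] - rational in k. x = 1; t_0 = -2; negate the roots.


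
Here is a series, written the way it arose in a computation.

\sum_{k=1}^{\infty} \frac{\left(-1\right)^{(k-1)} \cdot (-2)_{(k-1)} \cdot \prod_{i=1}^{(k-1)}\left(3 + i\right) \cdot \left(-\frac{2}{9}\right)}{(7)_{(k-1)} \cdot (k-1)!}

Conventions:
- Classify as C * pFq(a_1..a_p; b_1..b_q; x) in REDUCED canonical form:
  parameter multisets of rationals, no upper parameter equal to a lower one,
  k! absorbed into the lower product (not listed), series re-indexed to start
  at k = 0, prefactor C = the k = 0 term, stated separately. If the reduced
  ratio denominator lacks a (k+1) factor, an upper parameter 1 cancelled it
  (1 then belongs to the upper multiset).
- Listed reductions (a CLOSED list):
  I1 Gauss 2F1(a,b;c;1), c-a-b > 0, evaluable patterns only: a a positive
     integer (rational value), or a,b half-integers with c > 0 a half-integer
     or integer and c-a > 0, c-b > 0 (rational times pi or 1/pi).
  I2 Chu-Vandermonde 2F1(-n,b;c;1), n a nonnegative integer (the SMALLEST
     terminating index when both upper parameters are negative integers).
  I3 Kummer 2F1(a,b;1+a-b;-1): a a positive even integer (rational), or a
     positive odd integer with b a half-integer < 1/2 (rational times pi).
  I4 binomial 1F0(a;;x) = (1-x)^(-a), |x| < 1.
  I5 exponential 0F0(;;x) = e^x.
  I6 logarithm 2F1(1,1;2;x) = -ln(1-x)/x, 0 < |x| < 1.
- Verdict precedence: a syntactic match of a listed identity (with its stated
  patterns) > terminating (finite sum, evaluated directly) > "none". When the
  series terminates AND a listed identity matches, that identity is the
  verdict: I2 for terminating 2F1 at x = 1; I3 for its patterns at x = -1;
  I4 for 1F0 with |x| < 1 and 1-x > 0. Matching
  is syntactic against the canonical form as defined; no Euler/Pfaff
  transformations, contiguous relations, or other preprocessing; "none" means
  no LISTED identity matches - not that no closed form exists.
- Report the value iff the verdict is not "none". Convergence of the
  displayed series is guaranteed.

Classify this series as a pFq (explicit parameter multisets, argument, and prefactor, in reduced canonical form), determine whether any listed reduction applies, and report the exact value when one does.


At argument -1: a 2F1 with upper {-2, 4}, lower {7}, scaled by C = -\frac{2}{9}. Verdict: the Kummer evaluation I3 fires (x = -1; c = 7 equals 1+a-b for upper {-2, 4}: listed pattern). Value: -\frac{5}{9}.

First insight: t_0 = -\frac{2}{9} here, and the running product (C = -2/9) telescopes to a rising factorial.
Consecutive-term ratio: r(k) = -1 * (k-2) (k+4) / [(k+7) (k+1)] - poly over poly, x = -1 from leading terms; C = -\frac{2}{9} at k = 0.


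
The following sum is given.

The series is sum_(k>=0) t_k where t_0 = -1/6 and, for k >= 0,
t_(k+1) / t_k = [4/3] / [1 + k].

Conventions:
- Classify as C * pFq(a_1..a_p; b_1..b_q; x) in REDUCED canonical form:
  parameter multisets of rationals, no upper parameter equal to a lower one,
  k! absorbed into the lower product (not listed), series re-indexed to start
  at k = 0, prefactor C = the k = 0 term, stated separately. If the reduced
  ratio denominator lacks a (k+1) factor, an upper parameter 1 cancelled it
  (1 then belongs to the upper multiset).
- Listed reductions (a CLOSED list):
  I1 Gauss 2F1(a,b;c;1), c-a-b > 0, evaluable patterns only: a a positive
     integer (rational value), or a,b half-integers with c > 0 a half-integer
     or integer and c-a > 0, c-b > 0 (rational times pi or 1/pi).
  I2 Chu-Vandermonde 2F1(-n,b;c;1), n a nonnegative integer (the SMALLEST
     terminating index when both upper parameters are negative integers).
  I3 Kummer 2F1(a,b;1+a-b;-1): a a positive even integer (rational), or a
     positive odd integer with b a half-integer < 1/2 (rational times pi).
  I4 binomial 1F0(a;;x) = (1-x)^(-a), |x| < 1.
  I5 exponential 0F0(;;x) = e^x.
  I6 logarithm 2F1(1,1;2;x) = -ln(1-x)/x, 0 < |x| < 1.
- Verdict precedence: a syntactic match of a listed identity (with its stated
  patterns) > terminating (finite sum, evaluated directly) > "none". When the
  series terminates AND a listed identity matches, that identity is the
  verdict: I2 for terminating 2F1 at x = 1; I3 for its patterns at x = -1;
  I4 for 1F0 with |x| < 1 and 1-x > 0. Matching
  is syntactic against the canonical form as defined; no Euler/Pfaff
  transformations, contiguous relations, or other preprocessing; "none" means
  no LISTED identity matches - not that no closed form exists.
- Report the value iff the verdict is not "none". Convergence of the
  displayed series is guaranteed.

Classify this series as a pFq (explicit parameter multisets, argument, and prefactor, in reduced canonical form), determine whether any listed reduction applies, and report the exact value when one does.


The series (x = 4/3) is 0F0: upper {-}, lower {-}, prefactor -1/6. Verdict: this is the I5 exponential reduction (the 0F0 exponential series at x = 4/3). Sum: (-1/6) * e^(4/3).

Structural cue: t_0 being -1/6, roots of the ratio polynomials (prefactor -1/6) are the negated parameters.
Term ratio: r(k) = (4/3) * 1 / [(k+1)] - rational in k, leading ratio (4/3); with t_0 = -1/6, classification follows.


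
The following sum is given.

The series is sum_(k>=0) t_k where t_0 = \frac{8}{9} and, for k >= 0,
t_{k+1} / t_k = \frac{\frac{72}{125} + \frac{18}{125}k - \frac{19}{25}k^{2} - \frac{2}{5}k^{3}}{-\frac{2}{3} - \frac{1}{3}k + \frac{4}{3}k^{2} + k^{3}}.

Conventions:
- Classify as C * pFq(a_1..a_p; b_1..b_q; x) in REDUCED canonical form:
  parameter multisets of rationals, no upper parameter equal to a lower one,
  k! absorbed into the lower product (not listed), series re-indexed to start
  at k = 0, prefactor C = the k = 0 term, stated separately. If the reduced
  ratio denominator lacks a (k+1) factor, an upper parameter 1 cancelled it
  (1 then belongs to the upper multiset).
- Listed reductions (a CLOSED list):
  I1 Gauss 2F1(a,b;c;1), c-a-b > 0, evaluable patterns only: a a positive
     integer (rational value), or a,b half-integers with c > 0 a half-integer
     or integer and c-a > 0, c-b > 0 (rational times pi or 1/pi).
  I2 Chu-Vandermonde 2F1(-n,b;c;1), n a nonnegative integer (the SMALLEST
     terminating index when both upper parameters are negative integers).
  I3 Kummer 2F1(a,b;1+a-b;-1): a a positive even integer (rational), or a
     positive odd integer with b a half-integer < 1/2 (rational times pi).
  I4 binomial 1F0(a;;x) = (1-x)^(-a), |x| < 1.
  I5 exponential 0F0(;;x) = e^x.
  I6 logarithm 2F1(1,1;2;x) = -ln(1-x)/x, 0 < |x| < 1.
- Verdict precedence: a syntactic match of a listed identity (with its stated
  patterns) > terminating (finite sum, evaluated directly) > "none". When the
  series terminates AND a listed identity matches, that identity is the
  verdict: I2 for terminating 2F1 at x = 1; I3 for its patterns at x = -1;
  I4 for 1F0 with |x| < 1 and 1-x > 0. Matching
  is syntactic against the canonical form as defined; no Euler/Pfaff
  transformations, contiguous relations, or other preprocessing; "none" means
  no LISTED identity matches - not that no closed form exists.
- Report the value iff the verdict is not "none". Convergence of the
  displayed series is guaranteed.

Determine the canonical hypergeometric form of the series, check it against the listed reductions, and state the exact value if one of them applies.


This is \frac{8}{9} * 3F2(-\frac{4}{5}, \frac{6}{5}, \frac{3}{2}; -\frac{2}{3}, 1; -\frac{2}{5}) in reduced canonical form. Verdict: none. A 3F2 with upper {-\frac{4}{5}, \frac{6}{5}, \frac{3}{2}} fits none of I1-I6 at x = -\frac{2}{5}; the sum runs forever.

First insight: from the first term \frac{8}{9}: roots of the ratio polynomials (prefactor 8/9) are the negated parameters.
Term ratio: r(k) = -\frac{2}{5} * (k-\frac{4}{5}) (k+\frac{6}{5}) (k+\frac{3}{2}) / [(k-\frac{2}{3}) (k+1) (k+1)] - rational; roots negated = parameters, x = -\frac{2}{5}, C = \frac{8}{9}.
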